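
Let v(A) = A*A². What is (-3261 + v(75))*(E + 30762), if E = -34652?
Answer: -1628408460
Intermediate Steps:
v(A) = A³
(-3261 + v(75))*(E + 30762) = (-3261 + 75³)*(-34652 + 30762) = (-3261 + 421875)*(-3890) = 418614*(-3890) = -1628408460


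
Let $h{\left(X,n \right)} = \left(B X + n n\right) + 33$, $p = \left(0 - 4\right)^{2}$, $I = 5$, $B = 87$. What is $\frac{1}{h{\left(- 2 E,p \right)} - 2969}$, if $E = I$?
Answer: $- \frac{1}{3550} \approx -0.00028169$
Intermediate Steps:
$E = 5$
$p = 16$ ($p = \left(-4\right)^{2} = 16$)
$h{\left(X,n \right)} = 33 + n^{2} + 87 X$ ($h{\left(X,n \right)} = \left(87 X + n n\right) + 33 = \left(87 X + n^{2}\right) + 33 = \left(n^{2} + 87 X\right) + 33 = 33 + n^{2} + 87 X$)
$\frac{1}{h{\left(- 2 E,p \right)} - 2969} = \frac{1}{\left(33 + 16^{2} + 87 \left(\left(-2\right) 5\right)\right) - 2969} = \frac{1}{\left(33 + 256 + 87 \left(-10\right)\right) - 2969} = \frac{1}{\left(33 + 256 - 870\right) - 2969} = \frac{1}{-581 - 2969} = \frac{1}{-3550} = - \frac{1}{3550}$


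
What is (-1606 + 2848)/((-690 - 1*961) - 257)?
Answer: -69/106 ≈ -0.65094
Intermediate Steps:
(-1606 + 2848)/((-690 - 1*961) - 257) = 1242/((-690 - 961) - 257) = 1242/(-1651 - 257) = 1242/(-1908) = 1242*(-1/1908) = -69/106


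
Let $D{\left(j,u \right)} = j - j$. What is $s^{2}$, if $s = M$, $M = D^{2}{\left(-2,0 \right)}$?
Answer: $0$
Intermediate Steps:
$D{\left(j,u \right)} = 0$
$M = 0$ ($M = 0^{2} = 0$)
$s = 0$
$s^{2} = 0^{2} = 0$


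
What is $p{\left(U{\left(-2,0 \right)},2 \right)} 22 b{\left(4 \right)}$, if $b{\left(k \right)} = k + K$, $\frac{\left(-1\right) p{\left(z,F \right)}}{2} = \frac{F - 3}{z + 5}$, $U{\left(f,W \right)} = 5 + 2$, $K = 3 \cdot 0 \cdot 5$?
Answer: $\frac{44}{3} \approx 14.667$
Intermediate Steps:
$K = 0$ ($K = 0 \cdot 5 = 0$)
$U{\left(f,W \right)} = 7$
$p{\left(z,F \right)} = - \frac{2 \left(-3 + F\right)}{5 + z}$ ($p{\left(z,F \right)} = - 2 \frac{F - 3}{z + 5} = - 2 \frac{-3 + F}{5 + z} = - \frac{2 \left(-3 + F\right)}{5 + z}$)
$b{\left(k \right)} = k$ ($b{\left(k \right)} = k + 0 = k$)
$p{\left(U{\left(-2,0 \right)},2 \right)} 22 b{\left(4 \right)} = \frac{2 \left(3 - 2\right)}{5 + 7} \cdot 22 \cdot 4 = \frac{2 \left(3 - 2\right)}{12} \cdot 22 \cdot 4 = 2 \cdot \frac{1}{12} \cdot 1 \cdot 22 \cdot 4 = \frac{1}{6} \cdot 22 \cdot 4 = \frac{11}{3} \cdot 4 = \frac{44}{3}$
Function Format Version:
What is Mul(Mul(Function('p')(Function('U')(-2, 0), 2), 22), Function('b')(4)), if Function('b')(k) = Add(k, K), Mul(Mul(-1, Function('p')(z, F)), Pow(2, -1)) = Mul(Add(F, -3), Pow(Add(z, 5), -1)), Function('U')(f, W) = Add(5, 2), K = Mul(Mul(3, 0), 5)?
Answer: Rational(44, 3) ≈ 14.667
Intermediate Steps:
K = 0 (K = Mul(0, 5) = 0)
Function('U')(f, W) = 7
Function('p')(z, F) = Mul(-2, Pow(Add(5, z), -1), Add(-3, F)) (Function('p')(z, F) = Mul(-2, Mul(Add(F, -3), Pow(Add(z, 5), -1))) = Mul(-2, Mul(Add(-3, F), Pow(Add(5, z), -1))) = Mul(-2, Mul(Pow(Add(5, z), -1), Add(-3, F))) = Mul(-2, Pow(Add(5, z), -1), Add(-3, F)))
Function('b')(k) = k (Function('b')(k) = Add(k, 0) = k)
Mul(Mul(Function('p')(Function('U')(-2, 0), 2), 22), Function('b')(4)) = Mul(Mul(Mul(2, Pow(Add(5, 7), -1), Add(3, Mul(-1, 2))), 22), 4) = Mul(Mul(Mul(2, Pow(12, -1), Add(3, -2)), 22), 4) = Mul(Mul(Mul(2, Rational(1, 12), 1), 22), 4) = Mul(Mul(Rational(1, 6), 22), 4) = Mul(Rational(11, 3), 4) = Rational(44, 3)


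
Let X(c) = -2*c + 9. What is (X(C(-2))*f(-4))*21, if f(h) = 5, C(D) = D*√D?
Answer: 945 + 420*I*√2 ≈ 945.0 + 593.97*I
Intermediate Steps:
C(D) = D^(3/2)
X(c) = 9 - 2*c
(X(C(-2))*f(-4))*21 = ((9 - (-4)*I*√2)*5)*21 = ((9 + 4*I*√2)*5)*21 = (45 + 20*I*√2)*21 = 945 + 420*I*√2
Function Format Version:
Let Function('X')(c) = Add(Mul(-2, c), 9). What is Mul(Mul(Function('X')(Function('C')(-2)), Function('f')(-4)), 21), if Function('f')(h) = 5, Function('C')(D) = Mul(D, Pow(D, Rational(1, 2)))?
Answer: Add(945, Mul(420, I, Pow(2, Rational(1, 2)))) ≈ Add(945.00, Mul(593.97, I))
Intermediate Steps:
Function('C')(D) = Pow(D, Rational(3, 2))
Function('X')(c) = Add(9, Mul(-2, c))
Mul(Mul(Function('X')(Function('C')(-2)), Function('f')(-4)), 21) = Mul(Mul(Add(9, Mul(-2, Pow(-2, Rational(3, 2)))), 5), 21) = Mul(Mul(Add(9, Mul(-2, Mul(-2, I, Pow(2, Rational(1, 2))))), 5), 21) = Mul(Mul(Add(9, Mul(4, I, Pow(2, Rational(1, 2)))), 5), 21) = Mul(Add(45, Mul(20, I, Pow(2, Rational(1, 2)))), 21) = Add(945, Mul(420, I, Pow(2, Rational(1, 2))))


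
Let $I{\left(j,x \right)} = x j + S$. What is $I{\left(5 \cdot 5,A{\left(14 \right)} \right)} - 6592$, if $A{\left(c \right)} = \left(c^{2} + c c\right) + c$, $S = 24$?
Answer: $3582$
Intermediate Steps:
$A{\left(c \right)} = c + 2 c^{2}$ ($A{\left(c \right)} = \left(c^{2} + c^{2}\right) + c = 2 c^{2} + c = c + 2 c^{2}$)
$I{\left(j,x \right)} = 24 + j x$ ($I{\left(j,x \right)} = x j + 24 = j x + 24 = 24 + j x$)
$I{\left(5 \cdot 5,A{\left(14 \right)} \right)} - 6592 = \left(24 + 5 \cdot 5 \cdot 14 \left(1 + 2 \cdot 14\right)\right) - 6592 = \left(24 + 25 \cdot 14 \left(1 + 28\right)\right) - 6592 = \left(24 + 25 \cdot 14 \cdot 29\right) - 6592 = \left(24 + 25 \cdot 406\right) - 6592 = \left(24 + 10150\right) - 6592 = 10174 - 6592 = 3582$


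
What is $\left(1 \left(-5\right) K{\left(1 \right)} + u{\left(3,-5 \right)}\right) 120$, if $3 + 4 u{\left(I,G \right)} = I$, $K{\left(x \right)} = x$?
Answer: $-600$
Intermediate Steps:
$u{\left(I,G \right)} = - \frac{3}{4} + \frac{I}{4}$
$\left(1 \left(-5\right) K{\left(1 \right)} + u{\left(3,-5 \right)}\right) 120 = \left(1 \left(-5\right) 1 + \left(- \frac{3}{4} + \frac{1}{4} \cdot 3\right)\right) 120 = \left(\left(-5\right) 1 + \left(- \frac{3}{4} + \frac{3}{4}\right)\right) 120 = \left(-5 + 0\right) 120 = \left(-5\right) 120 = -600$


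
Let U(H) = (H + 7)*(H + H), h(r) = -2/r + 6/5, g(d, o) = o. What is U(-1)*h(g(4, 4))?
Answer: -42/5 ≈ -8.4000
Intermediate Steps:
h(r) = 6/5 - 2/r (h(r) = -2/r + 6*(⅕) = -2/r + 6/5 = 6/5 - 2/r)
U(H) = 2*H*(7 + H) (U(H) = (7 + H)*(2*H) = 2*H*(7 + H))
U(-1)*h(g(4, 4)) = (2*(-1)*(7 - 1))*(6/5 - 2/4) = (2*(-1)*6)*(6/5 - 2*¼) = -12*(6/5 - ½) = -12*7/10 = -42/5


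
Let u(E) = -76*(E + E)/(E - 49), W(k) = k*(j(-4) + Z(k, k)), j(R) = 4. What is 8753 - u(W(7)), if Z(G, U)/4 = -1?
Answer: 8753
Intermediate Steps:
Z(G, U) = -4 (Z(G, U) = 4*(-1) = -4)
W(k) = 0 (W(k) = k*(4 - 4) = k*0 = 0)
u(E) = -152*E/(-49 + E) (u(E) = -76*2*E/(-49 + E) = -152*E/(-49 + E))
8753 - u(W(7)) = 8753 - (-152)*0/(-49 + 0) = 8753 - (-152)*0/(-49) = 8753 - (-152)*0*(-1)/49 = 8753 - 1*0 = 8753 + 0 = 8753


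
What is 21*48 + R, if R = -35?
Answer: 973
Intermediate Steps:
21*48 + R = 21*48 - 35 = 1008 - 35 = 973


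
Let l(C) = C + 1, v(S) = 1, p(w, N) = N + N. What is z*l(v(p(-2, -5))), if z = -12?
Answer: -24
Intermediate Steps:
p(w, N) = 2*N
l(C) = 1 + C
z*l(v(p(-2, -5))) = -12*(1 + 1) = -12*2 = -24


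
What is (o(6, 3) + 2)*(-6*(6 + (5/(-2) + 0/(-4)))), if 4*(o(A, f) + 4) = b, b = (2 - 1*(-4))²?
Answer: -147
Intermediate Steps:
b = 36 (b = (2 + 4)² = 6² = 36)
o(A, f) = 5 (o(A, f) = -4 + (¼)*36 = -4 + 9 = 5)
(o(6, 3) + 2)*(-6*(6 + (5/(-2) + 0/(-4)))) = (5 + 2)*(-6*(6 + (5/(-2) + 0/(-4)))) = 7*(-6*(6 + (5*(-½) + 0*(-¼)))) = 7*(-6*(6 + (-5/2 + 0))) = 7*(-6*(6 - 5/2)) = 7*(-6*7/2) = 7*(-21) = -147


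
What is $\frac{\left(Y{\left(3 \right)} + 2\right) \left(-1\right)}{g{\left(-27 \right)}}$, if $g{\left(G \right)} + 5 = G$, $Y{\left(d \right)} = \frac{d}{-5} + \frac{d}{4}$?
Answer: $\frac{43}{640} \approx 0.067188$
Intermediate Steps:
$Y{\left(d \right)} = \frac{d}{20}$ ($Y{\left(d \right)} = d \left(- \frac{1}{5}\right) + d \frac{1}{4} = - \frac{d}{5} + \frac{d}{4} = \frac{d}{20}$)
$g{\left(G \right)} = -5 + G$
$\frac{\left(Y{\left(3 \right)} + 2\right) \left(-1\right)}{g{\left(-27 \right)}} = \frac{\left(\frac{1}{20} \cdot 3 + 2\right) \left(-1\right)}{-5 - 27} = \frac{\left(\frac{3}{20} + 2\right) \left(-1\right)}{-32} = \frac{43}{20} \left(-1\right) \left(- \frac{1}{32}\right) = \left(- \frac{43}{20}\right) \left(- \frac{1}{32}\right) = \frac{43}{640}$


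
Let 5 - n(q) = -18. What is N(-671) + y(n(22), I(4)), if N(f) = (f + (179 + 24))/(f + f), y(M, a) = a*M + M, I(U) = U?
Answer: 77399/671 ≈ 115.35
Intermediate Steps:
n(q) = 23 (n(q) = 5 - 1*(-18) = 5 + 18 = 23)
y(M, a) = M + M*a (y(M, a) = M*a + M = M + M*a)
N(f) = (203 + f)/(2*f) (N(f) = (f + 203)/((2*f)) = (203 + f)*(1/(2*f)) = (203 + f)/(2*f))
N(-671) + y(n(22), I(4)) = (½)*(203 - 671)/(-671) + 23*(1 + 4) = (½)*(-1/671)*(-468) + 23*5 = 234/671 + 115 = 77399/671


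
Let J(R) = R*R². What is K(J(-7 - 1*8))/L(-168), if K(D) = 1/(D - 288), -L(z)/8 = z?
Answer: -1/4923072 ≈ -2.0313e-7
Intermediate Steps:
J(R) = R³
L(z) = -8*z
K(D) = 1/(-288 + D)
K(J(-7 - 1*8))/L(-168) = 1/((-288 + (-7 - 1*8)³)*((-8*(-168)))) = 1/((-288 + (-7 - 8)³)*1344) = (1/1344)/(-288 + (-15)³) = (1/1344)/(-288 - 3375) = (1/1344)/(-3663) = -1/3663*1/1344 = -1/4923072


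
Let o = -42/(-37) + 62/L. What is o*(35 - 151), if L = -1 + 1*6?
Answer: -290464/185 ≈ -1570.1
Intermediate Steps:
L = 5 (L = -1 + 6 = 5)
o = 2504/185 (o = -42/(-37) + 62/5 = -42*(-1/37) + 62*(1/5) = 42/37 + 62/5 = 2504/185 ≈ 13.535)
o*(35 - 151) = 2504*(35 - 151)/185 = (2504/185)*(-116) = -290464/185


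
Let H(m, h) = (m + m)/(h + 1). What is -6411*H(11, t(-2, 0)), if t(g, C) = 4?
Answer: -141042/5 ≈ -28208.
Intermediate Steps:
H(m, h) = 2*m/(1 + h) (H(m, h) = (2*m)/(1 + h) = 2*m/(1 + h))
-6411*H(11, t(-2, 0)) = -12822*11/(1 + 4) = -12822*11/5 = -6411*22/5 = -141042/5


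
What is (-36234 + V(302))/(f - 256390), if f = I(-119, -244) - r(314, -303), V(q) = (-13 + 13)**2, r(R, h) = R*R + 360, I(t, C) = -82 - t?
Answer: 36234/355309 ≈ 0.10198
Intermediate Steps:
r(R, h) = 360 + R**2 (r(R, h) = R**2 + 360 = 360 + R**2)
V(q) = 0 (V(q) = 0**2 = 0)
f = -98919 (f = (-82 - 1*(-119)) - (360 + 314**2) = (-82 + 119) - (360 + 98596) = 37 - 1*98956 = 37 - 98956 = -98919)
(-36234 + V(302))/(f - 256390) = (-36234 + 0)/(-98919 - 256390) = -36234/(-355309) = -36234*(-1/355309) = 36234/355309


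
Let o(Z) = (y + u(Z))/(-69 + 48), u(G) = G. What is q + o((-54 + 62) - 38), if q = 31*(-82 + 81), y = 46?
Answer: -667/21 ≈ -31.762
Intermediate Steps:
q = -31 (q = 31*(-1) = -31)
o(Z) = -46/21 - Z/21 (o(Z) = (46 + Z)/(-69 + 48) = (46 + Z)/(-21) = (46 + Z)*(-1/21) = -46/21 - Z/21)
q + o((-54 + 62) - 38) = -31 + (-46/21 - ((-54 + 62) - 38)/21) = -31 + (-46/21 - (8 - 38)/21) = -31 + (-46/21 - 1/21*(-30)) = -31 + (-46/21 + 10/7) = -31 - 16/21 = -667/21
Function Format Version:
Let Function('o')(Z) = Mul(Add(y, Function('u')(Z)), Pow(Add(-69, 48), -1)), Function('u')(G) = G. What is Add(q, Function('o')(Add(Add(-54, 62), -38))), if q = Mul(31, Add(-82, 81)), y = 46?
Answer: Rational(-667, 21) ≈ -31.762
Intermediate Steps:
q = -31 (q = Mul(31, -1) = -31)
Function('o')(Z) = Add(Rational(-46, 21), Mul(Rational(-1, 21), Z)) (Function('o')(Z) = Mul(Add(46, Z), Pow(Add(-69, 48), -1)) = Mul(Add(46, Z), Pow(-21, -1)) = Mul(Add(46, Z), Rational(-1, 21)) = Add(Rational(-46, 21), Mul(Rational(-1, 21), Z)))
Add(q, Function('o')(Add(Add(-54, 62), -38))) = Add(-31, Add(Rational(-46, 21), Mul(Rational(-1, 21), Add(Add(-54, 62), -38)))) = Add(-31, Add(Rational(-46, 21), Mul(Rational(-1, 21), Add(8, -38)))) = Add(-31, Add(Rational(-46, 21), Mul(Rational(-1, 21), -30))) = Add(-31, Add(Rational(-46, 21), Rational(10, 7))) = Add(-31, Rational(-16, 21)) = Rational(-667, 21)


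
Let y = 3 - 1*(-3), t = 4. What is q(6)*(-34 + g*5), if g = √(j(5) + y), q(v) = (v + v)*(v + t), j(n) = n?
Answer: -4080 + 600*√11 ≈ -2090.0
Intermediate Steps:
y = 6 (y = 3 + 3 = 6)
q(v) = 2*v*(4 + v) (q(v) = (v + v)*(v + 4) = (2*v)*(4 + v) = 2*v*(4 + v))
g = √11 (g = √(5 + 6) = √11 ≈ 3.3166)
q(6)*(-34 + g*5) = (2*6*(4 + 6))*(-34 + √11*5) = (2*6*10)*(-34 + 5*√11) = 120*(-34 + 5*√11) = -4080 + 600*√11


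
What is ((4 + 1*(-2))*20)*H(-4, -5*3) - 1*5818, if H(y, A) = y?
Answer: -5978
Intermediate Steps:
((4 + 1*(-2))*20)*H(-4, -5*3) - 1*5818 = ((4 + 1*(-2))*20)*(-4) - 1*5818 = ((4 - 2)*20)*(-4) - 5818 = (2*20)*(-4) - 5818 = 40*(-4) - 5818 = -160 - 5818 = -5978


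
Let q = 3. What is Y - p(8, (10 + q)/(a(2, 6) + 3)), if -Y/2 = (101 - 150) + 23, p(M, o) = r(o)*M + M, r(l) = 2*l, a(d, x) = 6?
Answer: 188/9 ≈ 20.889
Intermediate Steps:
p(M, o) = M + 2*M*o (p(M, o) = (2*o)*M + M = 2*M*o + M = M + 2*M*o)
Y = 52 (Y = -2*((101 - 150) + 23) = -2*(-49 + 23) = -2*(-26) = 52)
Y - p(8, (10 + q)/(a(2, 6) + 3)) = 52 - 8*(1 + 2*((10 + 3)/(6 + 3))) = 52 - 8*(1 + 2*(13/9)) = 52 - 8*(1 + 26/9) = 52 - 8*35/9 = 52 - 1*280/9 = 52 - 280/9 = 188/9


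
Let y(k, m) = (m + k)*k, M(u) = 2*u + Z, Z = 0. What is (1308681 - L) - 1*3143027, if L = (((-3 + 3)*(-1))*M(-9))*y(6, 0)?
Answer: -1834346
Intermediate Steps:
M(u) = 2*u (M(u) = 2*u + 0 = 2*u)
y(k, m) = k*(k + m) (y(k, m) = (k + m)*k = k*(k + m))
L = 0 (L = (((-3 + 3)*(-1))*(2*(-9)))*(6*(6 + 0)) = ((0*(-1))*(-18))*(6*6) = (0*(-18))*36 = 0*36 = 0)
(1308681 - L) - 1*3143027 = (1308681 - 1*0) - 1*3143027 = (1308681 + 0) - 3143027 = 1308681 - 3143027 = -1834346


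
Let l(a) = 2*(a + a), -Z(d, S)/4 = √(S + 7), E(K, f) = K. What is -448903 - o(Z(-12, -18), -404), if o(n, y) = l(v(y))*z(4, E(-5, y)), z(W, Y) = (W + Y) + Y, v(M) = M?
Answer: -458599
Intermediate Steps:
Z(d, S) = -4*√(7 + S) (Z(d, S) = -4*√(S + 7) = -4*√(7 + S))
l(a) = 4*a (l(a) = 2*(2*a) = 4*a)
z(W, Y) = W + 2*Y
o(n, y) = -24*y (o(n, y) = (4*y)*(4 + 2*(-5)) = (4*y)*(4 - 10) = (4*y)*(-6) = -24*y)
-448903 - o(Z(-12, -18), -404) = -448903 - (-24)*(-404) = -448903 - 1*9696 = -448903 - 9696 = -458599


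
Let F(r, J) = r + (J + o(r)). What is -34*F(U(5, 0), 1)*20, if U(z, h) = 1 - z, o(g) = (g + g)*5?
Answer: 29240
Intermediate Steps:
o(g) = 10*g (o(g) = (2*g)*5 = 10*g)
F(r, J) = J + 11*r (F(r, J) = r + (J + 10*r) = J + 11*r)
-34*F(U(5, 0), 1)*20 = -34*(1 + 11*(1 - 1*5))*20 = -34*(1 + 11*(1 - 5))*20 = -34*(1 + 11*(-4))*20 = -34*(1 - 44)*20 = -34*(-43)*20 = 1462*20 = 29240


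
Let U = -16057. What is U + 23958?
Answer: 7901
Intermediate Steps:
U + 23958 = -16057 + 23958 = 7901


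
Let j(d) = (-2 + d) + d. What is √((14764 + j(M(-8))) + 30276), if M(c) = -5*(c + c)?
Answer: 27*√62 ≈ 212.60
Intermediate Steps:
M(c) = -10*c
j(d) = -2 + 2*d
√((14764 + j(M(-8))) + 30276) = √((14764 + (-2 + 2*(-10*(-8)))) + 30276) = √((14764 + (-2 + 2*80)) + 30276) = √((14764 + (-2 + 160)) + 30276) = √((14764 + 158) + 30276) = √(14922 + 30276) = √45198 = 27*√62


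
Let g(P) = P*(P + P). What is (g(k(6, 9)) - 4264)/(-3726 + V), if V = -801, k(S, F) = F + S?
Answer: 3814/4527 ≈ 0.84250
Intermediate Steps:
g(P) = 2*P² (g(P) = P*(2*P) = 2*P²)
(g(k(6, 9)) - 4264)/(-3726 + V) = (2*(9 + 6)² - 4264)/(-3726 - 801) = (2*15² - 4264)/(-4527) = (2*225 - 4264)*(-1/4527) = (450 - 4264)*(-1/4527) = -3814*(-1/4527) = 3814/4527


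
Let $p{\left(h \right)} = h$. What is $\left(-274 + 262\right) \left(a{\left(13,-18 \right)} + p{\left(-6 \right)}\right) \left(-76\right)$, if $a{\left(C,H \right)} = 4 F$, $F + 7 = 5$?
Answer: $-12768$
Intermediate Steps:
$F = -2$ ($F = -7 + 5 = -2$)
$a{\left(C,H \right)} = -8$ ($a{\left(C,H \right)} = 4 \left(-2\right) = -8$)
$\left(-274 + 262\right) \left(a{\left(13,-18 \right)} + p{\left(-6 \right)}\right) \left(-76\right) = \left(-274 + 262\right) \left(-8 - 6\right) \left(-76\right) = \left(-12\right) \left(-14\right) \left(-76\right) = 168 \left(-76\right) = -12768$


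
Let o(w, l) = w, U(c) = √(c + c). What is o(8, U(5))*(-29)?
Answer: -232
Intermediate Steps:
U(c) = √2*√c (U(c) = √(2*c) = √2*√c)
o(8, U(5))*(-29) = 8*(-29) = -232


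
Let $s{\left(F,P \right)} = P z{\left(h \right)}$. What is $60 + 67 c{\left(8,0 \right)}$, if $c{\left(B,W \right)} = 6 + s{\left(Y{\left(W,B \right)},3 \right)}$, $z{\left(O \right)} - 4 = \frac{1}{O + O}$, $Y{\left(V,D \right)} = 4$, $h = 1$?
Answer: $\frac{2733}{2} \approx 1366.5$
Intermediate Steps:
$z{\left(O \right)} = 4 + \frac{1}{2 O}$ ($z{\left(O \right)} = 4 + \frac{1}{O + O} = 4 + \frac{1}{2 O}$)
$s{\left(F,P \right)} = \frac{9 P}{2}$ ($s{\left(F,P \right)} = P \left(4 + \frac{1}{2 \cdot 1}\right) = P \left(4 + \frac{1}{2} \cdot 1\right) = P \left(4 + \frac{1}{2}\right) = P \frac{9}{2} = \frac{9 P}{2}$)
$c{\left(B,W \right)} = \frac{39}{2}$ ($c{\left(B,W \right)} = 6 + \frac{9}{2} \cdot 3 = 6 + \frac{27}{2} = \frac{39}{2}$)
$60 + 67 c{\left(8,0 \right)} = 60 + 67 \cdot \frac{39}{2} = 60 + \frac{2613}{2} = \frac{2733}{2}$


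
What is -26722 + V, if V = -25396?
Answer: -52118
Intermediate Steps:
-26722 + V = -26722 - 25396 = -52118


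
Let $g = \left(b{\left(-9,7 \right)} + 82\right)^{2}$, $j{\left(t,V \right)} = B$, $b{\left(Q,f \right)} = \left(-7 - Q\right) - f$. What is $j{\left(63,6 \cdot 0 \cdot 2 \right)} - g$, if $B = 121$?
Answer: $-5808$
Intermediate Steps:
$b{\left(Q,f \right)} = -7 - Q - f$
$j{\left(t,V \right)} = 121$
$g = 5929$ ($g = \left(\left(-7 - -9 - 7\right) + 82\right)^{2} = \left(\left(-7 + 9 - 7\right) + 82\right)^{2} = \left(-5 + 82\right)^{2} = 77^{2} = 5929$)
$j{\left(63,6 \cdot 0 \cdot 2 \right)} - g = 121 - 5929 = -5808$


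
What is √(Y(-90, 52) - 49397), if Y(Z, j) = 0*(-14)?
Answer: I*√49397 ≈ 222.25*I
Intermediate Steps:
Y(Z, j) = 0
√(Y(-90, 52) - 49397) = √(0 - 49397) = √(-49397) = I*√49397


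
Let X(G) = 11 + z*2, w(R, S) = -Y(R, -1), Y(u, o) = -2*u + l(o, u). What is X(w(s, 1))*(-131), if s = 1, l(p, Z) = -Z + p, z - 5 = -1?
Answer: -2489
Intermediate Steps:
z = 4 (z = 5 - 1 = 4)
l(p, Z) = p - Z
Y(u, o) = o - 3*u (Y(u, o) = -2*u + (o - u) = o - 3*u)
w(R, S) = 1 + 3*R (w(R, S) = -(-1 - 3*R) = 1 + 3*R)
X(G) = 19 (X(G) = 11 + 4*2 = 11 + 8 = 19)
X(w(s, 1))*(-131) = 19*(-131) = -2489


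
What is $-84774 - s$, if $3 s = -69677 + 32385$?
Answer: $- \frac{217030}{3} \approx -72343.0$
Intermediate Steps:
$s = - \frac{37292}{3}$ ($s = \frac{-69677 + 32385}{3} = \frac{1}{3} \left(-37292\right) = - \frac{37292}{3} \approx -12431.0$)
$-84774 - s = -84774 - - \frac{37292}{3} = -84774 + \frac{37292}{3} = - \frac{217030}{3}$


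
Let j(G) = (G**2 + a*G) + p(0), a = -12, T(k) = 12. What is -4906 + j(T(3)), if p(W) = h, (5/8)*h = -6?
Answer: -24578/5 ≈ -4915.6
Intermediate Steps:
h = -48/5 (h = (8/5)*(-6) = -48/5 ≈ -9.6000)
p(W) = -48/5
j(G) = -48/5 + G**2 - 12*G (j(G) = (G**2 - 12*G) - 48/5 = -48/5 + G**2 - 12*G)
-4906 + j(T(3)) = -4906 + (-48/5 + 12**2 - 12*12) = -4906 + (-48/5 + 144 - 144) = -4906 - 48/5 = -24578/5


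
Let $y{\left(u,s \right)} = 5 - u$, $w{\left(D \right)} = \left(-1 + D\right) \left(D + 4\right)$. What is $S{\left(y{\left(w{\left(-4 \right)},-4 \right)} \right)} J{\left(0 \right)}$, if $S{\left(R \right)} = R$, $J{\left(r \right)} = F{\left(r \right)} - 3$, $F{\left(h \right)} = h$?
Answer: $-15$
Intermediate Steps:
$J{\left(r \right)} = -3 + r$ ($J{\left(r \right)} = r - 3 = -3 + r$)
$w{\left(D \right)} = \left(-1 + D\right) \left(4 + D\right)$
$S{\left(y{\left(w{\left(-4 \right)},-4 \right)} \right)} J{\left(0 \right)} = \left(5 - \left(-4 + \left(-4\right)^{2} + 3 \left(-4\right)\right)\right) \left(-3 + 0\right) = \left(5 - \left(-4 + 16 - 12\right)\right) \left(-3\right) = \left(5 - 0\right) \left(-3\right) = \left(5 + 0\right) \left(-3\right) = 5 \left(-3\right) = -15$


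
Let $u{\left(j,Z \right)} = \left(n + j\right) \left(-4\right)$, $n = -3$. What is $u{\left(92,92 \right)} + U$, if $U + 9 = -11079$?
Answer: $-11444$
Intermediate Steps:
$U = -11088$ ($U = -9 - 11079 = -11088$)
$u{\left(j,Z \right)} = 12 - 4 j$ ($u{\left(j,Z \right)} = \left(-3 + j\right) \left(-4\right) = 12 - 4 j$)
$u{\left(92,92 \right)} + U = \left(12 - 368\right) - 11088 = -356 - 11088 = -11444$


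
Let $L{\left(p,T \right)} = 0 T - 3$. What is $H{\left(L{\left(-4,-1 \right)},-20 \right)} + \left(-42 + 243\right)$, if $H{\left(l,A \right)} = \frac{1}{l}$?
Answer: $\frac{602}{3} \approx 200.67$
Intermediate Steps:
$L{\left(p,T \right)} = -3$ ($L{\left(p,T \right)} = 0 - 3 = -3$)
$H{\left(L{\left(-4,-1 \right)},-20 \right)} + \left(-42 + 243\right) = \frac{1}{-3} + \left(-42 + 243\right) = - \frac{1}{3} + 201 = \frac{602}{3}$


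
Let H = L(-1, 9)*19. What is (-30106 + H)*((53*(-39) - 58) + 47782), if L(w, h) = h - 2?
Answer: -1368477261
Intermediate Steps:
L(w, h) = -2 + h
H = 133 (H = (-2 + 9)*19 = 7*19 = 133)
(-30106 + H)*((53*(-39) - 58) + 47782) = (-30106 + 133)*((53*(-39) - 58) + 47782) = -29973*((-2067 - 58) + 47782) = -29973*(-2125 + 47782) = -29973*45657 = -1368477261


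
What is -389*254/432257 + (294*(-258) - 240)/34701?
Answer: -12106655550/4999916719 ≈ -2.4214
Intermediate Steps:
-389*254/432257 + (294*(-258) - 240)/34701 = -98806*1/432257 + (-75852 - 240)*(1/34701) = -98806/432257 - 76092*1/34701 = -98806/432257 - 25364/11567 = -12106655550/4999916719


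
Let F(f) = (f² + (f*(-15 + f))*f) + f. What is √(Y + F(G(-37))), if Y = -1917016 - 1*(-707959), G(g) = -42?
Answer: I*√1307883 ≈ 1143.6*I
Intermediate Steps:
Y = -1209057 (Y = -1917016 + 707959 = -1209057)
F(f) = f + f² + f²*(-15 + f) (F(f) = (f² + f²*(-15 + f)) + f = f + f² + f²*(-15 + f))
√(Y + F(G(-37))) = √(-1209057 - 42*(1 + (-42)² - 14*(-42))) = √(-1209057 - 42*(1 + 1764 + 588)) = √(-1209057 - 42*2353) = √(-1209057 - 98826) = √(-1307883) = I*√1307883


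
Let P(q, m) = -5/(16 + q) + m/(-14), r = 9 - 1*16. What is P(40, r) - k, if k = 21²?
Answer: -24673/56 ≈ -440.59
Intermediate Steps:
r = -7 (r = 9 - 16 = -7)
k = 441
P(q, m) = -5/(16 + q) - m/14 (P(q, m) = -5/(16 + q) + m*(-1/14) = -5/(16 + q) - m/14)
P(40, r) - k = (-70 - 16*(-7) - 1*(-7)*40)/(14*(16 + 40)) - 1*441 = (1/14)*(-70 + 112 + 280)/56 - 441 = (1/14)*(1/56)*322 - 441 = 23/56 - 441 = -24673/56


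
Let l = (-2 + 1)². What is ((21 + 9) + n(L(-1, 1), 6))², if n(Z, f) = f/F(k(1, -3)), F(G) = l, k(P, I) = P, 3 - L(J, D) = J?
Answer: 1296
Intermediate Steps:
L(J, D) = 3 - J
l = 1 (l = (-1)² = 1)
F(G) = 1
n(Z, f) = f (n(Z, f) = f/1 = f*1 = f)
((21 + 9) + n(L(-1, 1), 6))² = ((21 + 9) + 6)² = (30 + 6)² = 36² = 1296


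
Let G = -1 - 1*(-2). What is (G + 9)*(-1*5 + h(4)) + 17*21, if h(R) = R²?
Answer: 467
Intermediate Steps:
G = 1 (G = -1 + 2 = 1)
(G + 9)*(-1*5 + h(4)) + 17*21 = (1 + 9)*(-1*5 + 4²) + 17*21 = 10*(-5 + 16) + 357 = 10*11 + 357 = 110 + 357 = 467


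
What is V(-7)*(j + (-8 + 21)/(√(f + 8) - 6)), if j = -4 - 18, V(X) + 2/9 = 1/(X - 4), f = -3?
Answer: 760/99 + 13*√5/99 ≈ 7.9704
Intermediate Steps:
V(X) = -2/9 + 1/(-4 + X) (V(X) = -2/9 + 1/(X - 4) = -2/9 + 1/(-4 + X))
j = -22
V(-7)*(j + (-8 + 21)/(√(f + 8) - 6)) = ((17 - 2*(-7))/(9*(-4 - 7)))*(-22 + (-8 + 21)/(√(-3 + 8) - 6)) = ((⅑)*(17 + 14)/(-11))*(-22 + 13/(√5 - 6)) = ((⅑)*(-1/11)*31)*(-22 + 13/(-6 + √5)) = -31*(-22 + 13/(-6 + √5))/99 = 62/9 - 403/(99*(-6 + √5))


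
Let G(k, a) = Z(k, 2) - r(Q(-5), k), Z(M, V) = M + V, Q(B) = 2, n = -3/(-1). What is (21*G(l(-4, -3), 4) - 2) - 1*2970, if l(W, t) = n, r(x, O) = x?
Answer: -2909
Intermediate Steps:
n = 3 (n = -3*(-1) = 3)
l(W, t) = 3
G(k, a) = k (G(k, a) = (k + 2) - 1*2 = (2 + k) - 2 = k)
(21*G(l(-4, -3), 4) - 2) - 1*2970 = (21*3 - 2) - 1*2970 = (63 - 2) - 2970 = 61 - 2970 = -2909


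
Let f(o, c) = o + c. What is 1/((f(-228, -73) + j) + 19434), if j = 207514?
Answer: 1/226647 ≈ 4.4121e-6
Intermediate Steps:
f(o, c) = c + o
1/((f(-228, -73) + j) + 19434) = 1/(((-73 - 228) + 207514) + 19434) = 1/((-301 + 207514) + 19434) = 1/(207213 + 19434) = 1/226647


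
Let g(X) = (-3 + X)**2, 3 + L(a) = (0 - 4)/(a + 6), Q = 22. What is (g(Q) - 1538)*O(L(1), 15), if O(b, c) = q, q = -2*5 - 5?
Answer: 17655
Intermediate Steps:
L(a) = -3 - 4/(6 + a) (L(a) = -3 + (0 - 4)/(a + 6) = -3 - 4/(6 + a))
q = -15 (q = -10 - 5 = -15)
O(b, c) = -15
(g(Q) - 1538)*O(L(1), 15) = ((-3 + 22)**2 - 1538)*(-15) = (19**2 - 1538)*(-15) = (361 - 1538)*(-15) = -1177*(-15) = 17655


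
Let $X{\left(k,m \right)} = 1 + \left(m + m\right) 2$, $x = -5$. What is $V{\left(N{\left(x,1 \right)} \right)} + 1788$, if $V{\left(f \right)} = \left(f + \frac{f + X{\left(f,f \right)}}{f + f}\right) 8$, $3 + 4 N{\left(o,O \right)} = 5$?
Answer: $1820$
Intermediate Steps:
$N{\left(o,O \right)} = \frac{1}{2}$ ($N{\left(o,O \right)} = - \frac{3}{4} + \frac{1}{4} \cdot 5 = - \frac{3}{4} + \frac{5}{4} = \frac{1}{2}$)
$X{\left(k,m \right)} = 1 + 4 m$ ($X{\left(k,m \right)} = 1 + 2 m 2 = 1 + 4 m$)
$V{\left(f \right)} = 8 f + \frac{4 \left(1 + 5 f\right)}{f}$ ($V{\left(f \right)} = \left(f + \frac{f + \left(1 + 4 f\right)}{f + f}\right) 8 = \left(f + \frac{1 + 5 f}{2 f}\right) 8 = 8 f + \frac{4 \left(1 + 5 f\right)}{f}$)
$V{\left(N{\left(x,1 \right)} \right)} + 1788 = \left(20 + 4 \frac{1}{\frac{1}{2}} + 8 \cdot \frac{1}{2}\right) + 1788 = \left(20 + 4 \cdot 2 + 4\right) + 1788 = \left(20 + 8 + 4\right) + 1788 = 32 + 1788 = 1820$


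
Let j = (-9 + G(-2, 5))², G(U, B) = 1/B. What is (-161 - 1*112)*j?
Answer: -528528/25 ≈ -21141.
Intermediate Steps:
j = 1936/25 (j = (-9 + 1/5)² = (-9 + ⅕)² = (-44/5)² = 1936/25 ≈ 77.440)
(-161 - 1*112)*j = (-161 - 1*112)*(1936/25) = (-161 - 112)*(1936/25) = -273*1936/25 = -528528/25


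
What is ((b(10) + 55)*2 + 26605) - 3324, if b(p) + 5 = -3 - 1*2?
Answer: 23371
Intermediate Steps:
b(p) = -10 (b(p) = -5 + (-3 - 1*2) = -5 + (-3 - 2) = -5 - 5 = -10)
((b(10) + 55)*2 + 26605) - 3324 = ((-10 + 55)*2 + 26605) - 3324 = (45*2 + 26605) - 3324 = (90 + 26605) - 3324 = 26695 - 3324 = 23371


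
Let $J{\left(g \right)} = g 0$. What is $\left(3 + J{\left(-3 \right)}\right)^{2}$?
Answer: $9$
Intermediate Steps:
$J{\left(g \right)} = 0$
$\left(3 + J{\left(-3 \right)}\right)^{2} = \left(3 + 0\right)^{2} = 3^{2} = 9$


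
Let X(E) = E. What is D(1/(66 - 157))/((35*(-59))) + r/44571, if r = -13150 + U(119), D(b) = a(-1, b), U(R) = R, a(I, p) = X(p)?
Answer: -29502118/100910355 ≈ -0.29236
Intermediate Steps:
a(I, p) = p
D(b) = b
r = -13031 (r = -13150 + 119 = -13031)
D(1/(66 - 157))/((35*(-59))) + r/44571 = 1/((66 - 157)*((35*(-59)))) - 13031/44571 = 1/(-91*(-2065)) - 13031*1/44571 = -1/91*(-1/2065) - 157/537 = 1/187915 - 157/537 = -29502118/100910355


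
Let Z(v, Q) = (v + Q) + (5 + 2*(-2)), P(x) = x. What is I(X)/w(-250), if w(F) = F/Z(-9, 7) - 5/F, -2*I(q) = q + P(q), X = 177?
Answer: -2950/4167 ≈ -0.70794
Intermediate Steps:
Z(v, Q) = 1 + Q + v (Z(v, Q) = (Q + v) + (5 - 4) = (Q + v) + 1 = 1 + Q + v)
I(q) = -q (I(q) = -(q + q)/2 = -q)
w(F) = -F - 5/F (w(F) = F/(1 + 7 - 9) - 5/F = F/(-1) - 5/F = F*(-1) - 5/F = -F - 5/F)
I(X)/w(-250) = (-1*177)/(-1*(-250) - 5/(-250)) = -177/(250 - 5*(-1/250)) = -177/(250 + 1/50) = -177/12501/50 = -177*50/12501 = -2950/4167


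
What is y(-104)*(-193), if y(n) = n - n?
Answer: 0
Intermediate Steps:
y(n) = 0
y(-104)*(-193) = 0*(-193) = 0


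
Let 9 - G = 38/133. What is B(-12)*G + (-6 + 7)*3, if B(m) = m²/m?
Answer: -711/7 ≈ -101.57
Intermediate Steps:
G = 61/7 (G = 9 - 38/133 = 9 - 1*2/7 = 9 - 2/7 = 61/7 ≈ 8.7143)
B(m) = m
B(-12)*G + (-6 + 7)*3 = -12*61/7 + (-6 + 7)*3 = -732/7 + 1*3 = -732/7 + 3 = -711/7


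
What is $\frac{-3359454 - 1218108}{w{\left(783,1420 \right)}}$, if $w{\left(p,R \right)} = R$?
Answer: $- \frac{2288781}{710} \approx -3223.6$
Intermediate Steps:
$\frac{-3359454 - 1218108}{w{\left(783,1420 \right)}} = \frac{-3359454 - 1218108}{1420} = \left(-3359454 - 1218108\right) \frac{1}{1420} = \left(-4577562\right) \frac{1}{1420} = - \frac{2288781}{710}$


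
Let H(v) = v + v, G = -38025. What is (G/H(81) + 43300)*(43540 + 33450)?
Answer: 29840361625/9 ≈ 3.3156e+9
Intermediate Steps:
H(v) = 2*v
(G/H(81) + 43300)*(43540 + 33450) = (-38025/(2*81) + 43300)*(43540 + 33450) = (-38025/162 + 43300)*76990 = (-38025*1/162 + 43300)*76990 = (-4225/18 + 43300)*76990 = (775175/18)*76990 = 29840361625/9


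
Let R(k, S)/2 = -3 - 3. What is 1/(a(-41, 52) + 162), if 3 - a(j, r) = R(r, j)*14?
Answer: 1/333 ≈ 0.0030030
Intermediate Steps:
R(k, S) = -12 (R(k, S) = 2*(-3 - 3) = 2*(-6) = -12)
a(j, r) = 171 (a(j, r) = 3 - (-12)*14 = 3 - 1*(-168) = 3 + 168 = 171)
1/(a(-41, 52) + 162) = 1/(171 + 162) = 1/333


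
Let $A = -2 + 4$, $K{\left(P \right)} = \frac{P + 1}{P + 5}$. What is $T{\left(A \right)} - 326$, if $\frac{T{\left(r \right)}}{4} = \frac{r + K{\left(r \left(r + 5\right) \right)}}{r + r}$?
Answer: $- \frac{6141}{19} \approx -323.21$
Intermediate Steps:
$K{\left(P \right)} = \frac{1 + P}{5 + P}$
$A = 2$
$T{\left(r \right)} = \frac{2 \left(r + \frac{1 + r \left(5 + r\right)}{5 + r \left(5 + r\right)}\right)}{r}$ ($T{\left(r \right)} = 4 \frac{r + \frac{1 + r \left(r + 5\right)}{5 + r \left(r + 5\right)}}{r + r} = 4 \frac{r + \frac{1 + r \left(5 + r\right)}{5 + r \left(5 + r\right)}}{2 r} = \frac{2 \left(r + \frac{1 + r \left(5 + r\right)}{5 + r \left(5 + r\right)}\right)}{r}$)
$T{\left(A \right)} - 326 = \frac{2 \left(1 + 2^{3} + 6 \cdot 2^{2} + 10 \cdot 2\right)}{2 \left(5 + 2^{2} + 5 \cdot 2\right)} - 326 = 2 \cdot \frac{1}{2} \frac{1}{5 + 4 + 10} \left(1 + 8 + 6 \cdot 4 + 20\right) - 326 = 2 \cdot \frac{1}{2} \cdot \frac{1}{19} \left(1 + 8 + 24 + 20\right) - 326 = 2 \cdot \frac{1}{2} \cdot \frac{1}{19} \cdot 53 - 326 = \frac{53}{19} - 326 = - \frac{6141}{19}$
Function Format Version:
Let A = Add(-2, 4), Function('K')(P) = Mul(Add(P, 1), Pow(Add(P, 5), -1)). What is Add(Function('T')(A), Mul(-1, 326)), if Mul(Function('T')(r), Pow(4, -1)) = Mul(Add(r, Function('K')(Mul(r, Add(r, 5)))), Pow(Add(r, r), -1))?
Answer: Rational(-6141, 19) ≈ -323.21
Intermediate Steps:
Function('K')(P) = Mul(Pow(Add(5, P), -1), Add(1, P)) (Function('K')(P) = Mul(Add(1, P), Pow(Add(5, P), -1)) = Mul(Pow(Add(5, P), -1), Add(1, P)))
A = 2
Function('T')(r) = Mul(2, Pow(r, -1), Add(r, Mul(Pow(Add(5, Mul(r, Add(5, r))), -1), Add(1, Mul(r, Add(5, r)))))) (Function('T')(r) = Mul(4, Mul(Add(r, Mul(Pow(Add(5, Mul(r, Add(r, 5))), -1), Add(1, Mul(r, Add(r, 5))))), Pow(Add(r, r), -1))) = Mul(4, Mul(Add(r, Mul(Pow(Add(5, Mul(r, Add(5, r))), -1), Add(1, Mul(r, Add(5, r))))), Pow(Mul(2, r), -1))) = Mul(4, Mul(Add(r, Mul(Pow(Add(5, Mul(r, Add(5, r))), -1), Add(1, Mul(r, Add(5, r))))), Mul(Rational(1, 2), Pow(r, -1)))) = Mul(4, Mul(Rational(1, 2), Pow(r, -1), Add(r, Mul(Pow(Add(5, Mul(r, Add(5, r))), -1), Add(1, Mul(r, Add(5, r))))))) = Mul(2, Pow(r, -1), Add(r, Mul(Pow(Add(5, Mul(r, Add(5, r))), -1), Add(1, Mul(r, Add(5, r)))))))
Add(Function('T')(A), Mul(-1, 326)) = Add(Mul(2, Pow(2, -1), Pow(Add(5, Pow(2, 2), Mul(5, 2)), -1), Add(1, Pow(2, 3), Mul(6, Pow(2, 2)), Mul(10, 2))), Mul(-1, 326)) = Add(Mul(2, Rational(1, 2), Pow(Add(5, 4, 10), -1), Add(1, 8, Mul(6, 4), 20)), -326) = Add(Mul(2, Rational(1, 2), Pow(19, -1), Add(1, 8, 24, 20)), -326) = Add(Mul(2, Rational(1, 2), Rational(1, 19), 53), -326) = Add(Rational(53, 19), -326) = Rational(-6141, 19)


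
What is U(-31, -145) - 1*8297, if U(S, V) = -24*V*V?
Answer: -512897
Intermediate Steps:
U(S, V) = -24*V**2
U(-31, -145) - 1*8297 = -24*(-145)**2 - 1*8297 = -24*21025 - 8297 = -504600 - 8297 = -512897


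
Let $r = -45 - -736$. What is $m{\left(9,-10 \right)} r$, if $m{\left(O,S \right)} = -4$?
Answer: $-2764$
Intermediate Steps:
$r = 691$ ($r = -45 + 736 = 691$)
$m{\left(9,-10 \right)} r = \left(-4\right) 691 = -2764$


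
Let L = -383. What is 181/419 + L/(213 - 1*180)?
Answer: -154504/13827 ≈ -11.174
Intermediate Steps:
181/419 + L/(213 - 1*180) = 181/419 - 383/(213 - 1*180) = 181*(1/419) - 383/(213 - 180) = 181/419 - 383/33 = -154504/13827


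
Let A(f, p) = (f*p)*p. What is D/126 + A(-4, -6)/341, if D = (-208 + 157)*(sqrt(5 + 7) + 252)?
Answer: -34926/341 - 17*sqrt(3)/21 ≈ -103.82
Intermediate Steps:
A(f, p) = f*p**2
D = -12852 - 102*sqrt(3) (D = -51*(sqrt(12) + 252) = -51*(2*sqrt(3) + 252) = -51*(252 + 2*sqrt(3)) = -12852 - 102*sqrt(3) ≈ -13029.)
D/126 + A(-4, -6)/341 = (-12852 - 102*sqrt(3))/126 - 4*(-6)**2/341 = (-12852 - 102*sqrt(3))*(1/126) - 4*36*(1/341) = (-102 - 17*sqrt(3)/21) - 144*1/341 = (-102 - 17*sqrt(3)/21) - 144/341 = -34926/341 - 17*sqrt(3)/21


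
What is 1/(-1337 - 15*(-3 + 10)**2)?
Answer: -1/2072 ≈ -0.00048263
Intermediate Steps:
1/(-1337 - 15*(-3 + 10)**2) = 1/(-1337 - 15*7**2) = 1/(-1337 - 15*49) = 1/(-1337 - 735) = 1/(-2072) = -1/2072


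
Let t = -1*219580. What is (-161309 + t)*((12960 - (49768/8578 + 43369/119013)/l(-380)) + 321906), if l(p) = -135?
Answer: -325529234955639182321/2552233785 ≈ -1.2755e+11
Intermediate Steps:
t = -219580
(-161309 + t)*((12960 - (49768/8578 + 43369/119013)/l(-380)) + 321906) = (-161309 - 219580)*((12960 - (49768/8578 + 43369/119013)/(-135)) + 321906) = -380889*((12960 - (49768*(1/8578) + 43369*(1/119013))*(-1)/135) + 321906) = -380889*((12960 - (24884/4289 + 43369/119013)*(-1)/135) + 321906) = -380889*((12960 - 3147529133*(-1)/(510446757*135)) + 321906) = -380889*((12960 - 1*(-3147529133/68910312195)) + 321906) = -380889*((12960 + 3147529133/68910312195) + 321906) = -380889*(893080793576333/68910312195 + 321906) = -380889*23075723751020003/68910312195 = -325529234955639182321/2552233785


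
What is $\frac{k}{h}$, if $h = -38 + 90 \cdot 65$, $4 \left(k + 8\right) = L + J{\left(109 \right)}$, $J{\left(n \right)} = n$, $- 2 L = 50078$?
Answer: $- \frac{12481}{11624} \approx -1.0737$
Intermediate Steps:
$L = -25039$ ($L = \left(- \frac{1}{2}\right) 50078 = -25039$)
$k = - \frac{12481}{2}$ ($k = -8 + \frac{-25039 + 109}{4} = -8 + \frac{1}{4} \left(-24930\right) = -8 - \frac{12465}{2} = - \frac{12481}{2} \approx -6240.5$)
$h = 5812$ ($h = -38 + 5850 = 5812$)
$\frac{k}{h} = - \frac{12481}{2 \cdot 5812} = \left(- \frac{12481}{2}\right) \frac{1}{5812} = - \frac{12481}{11624}$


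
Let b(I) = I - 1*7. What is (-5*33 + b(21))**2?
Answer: 22801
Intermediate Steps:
b(I) = -7 + I (b(I) = I - 7 = -7 + I)
(-5*33 + b(21))**2 = (-5*33 + (-7 + 21))**2 = (-1*165 + 14)**2 = (-165 + 14)**2 = (-151)**2 = 22801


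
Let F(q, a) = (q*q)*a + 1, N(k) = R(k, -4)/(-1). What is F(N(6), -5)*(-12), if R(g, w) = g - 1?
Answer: 1488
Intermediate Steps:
R(g, w) = -1 + g
N(k) = 1 - k (N(k) = (-1 + k)/(-1) = (-1 + k)*(-1) = 1 - k)
F(q, a) = 1 + a*q**2 (F(q, a) = q**2*a + 1 = a*q**2 + 1 = 1 + a*q**2)
F(N(6), -5)*(-12) = (1 - 5*(1 - 1*6)**2)*(-12) = (1 - 5*(1 - 6)**2)*(-12) = (1 - 5*(-5)**2)*(-12) = (1 - 5*25)*(-12) = (1 - 125)*(-12) = -124*(-12) = 1488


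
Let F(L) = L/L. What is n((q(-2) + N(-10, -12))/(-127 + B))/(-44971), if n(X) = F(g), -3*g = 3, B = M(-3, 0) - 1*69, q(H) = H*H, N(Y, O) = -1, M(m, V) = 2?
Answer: -1/44971 ≈ -2.2237e-5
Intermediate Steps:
q(H) = H**2
B = -67 (B = 2 - 1*69 = 2 - 69 = -67)
g = -1 (g = -1/3*3 = -1)
F(L) = 1
n(X) = 1
n((q(-2) + N(-10, -12))/(-127 + B))/(-44971) = 1/(-44971) = 1*(-1/44971) = -1/44971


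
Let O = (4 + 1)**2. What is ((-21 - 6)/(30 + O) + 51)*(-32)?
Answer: -88896/55 ≈ -1616.3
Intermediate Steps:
O = 25 (O = 5**2 = 25)
((-21 - 6)/(30 + O) + 51)*(-32) = ((-21 - 6)/(30 + 25) + 51)*(-32) = (-27/55 + 51)*(-32) = (2778/55)*(-32) = -88896/55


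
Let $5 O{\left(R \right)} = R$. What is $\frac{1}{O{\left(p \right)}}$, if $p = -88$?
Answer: $- \frac{5}{88} \approx -0.056818$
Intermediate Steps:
$O{\left(R \right)} = \frac{R}{5}$
$\frac{1}{O{\left(p \right)}} = \frac{1}{\frac{1}{5} \left(-88\right)} = \frac{1}{- \frac{88}{5}} = - \frac{5}{88}$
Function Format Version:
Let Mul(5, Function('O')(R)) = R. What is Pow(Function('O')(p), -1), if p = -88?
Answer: Rational(-5, 88) ≈ -0.056818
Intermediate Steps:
Function('O')(R) = Mul(Rational(1, 5), R)
Pow(Function('O')(p), -1) = Pow(Mul(Rational(1, 5), -88), -1) = Pow(Rational(-88, 5), -1) = Rational(-5, 88)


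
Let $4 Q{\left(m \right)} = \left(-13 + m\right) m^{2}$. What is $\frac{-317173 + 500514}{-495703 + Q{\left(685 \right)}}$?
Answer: $\frac{183341}{78334097} \approx 0.0023405$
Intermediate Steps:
$Q{\left(m \right)} = \frac{m^{2} \left(-13 + m\right)}{4}$ ($Q{\left(m \right)} = \frac{\left(-13 + m\right) m^{2}}{4} = \frac{m^{2} \left(-13 + m\right)}{4}$)
$\frac{-317173 + 500514}{-495703 + Q{\left(685 \right)}} = \frac{-317173 + 500514}{-495703 + \frac{685^{2} \left(-13 + 685\right)}{4}} = \frac{183341}{-495703 + \frac{1}{4} \cdot 469225 \cdot 672} = \frac{183341}{-495703 + 78829800} = \frac{183341}{78334097}$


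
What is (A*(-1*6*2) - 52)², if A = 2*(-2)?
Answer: 16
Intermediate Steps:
A = -4
(A*(-1*6*2) - 52)² = (-4*(-1*6)*2 - 52)² = (-(-24)*2 - 52)² = (-4*(-12) - 52)² = (48 - 52)² = (-4)² = 16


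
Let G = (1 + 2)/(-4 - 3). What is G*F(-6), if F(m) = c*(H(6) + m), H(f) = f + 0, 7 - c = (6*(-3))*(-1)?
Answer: 0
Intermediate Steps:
c = -11 (c = 7 - 6*(-3)*(-1) = 7 - (-18)*(-1) = 7 - 1*18 = 7 - 18 = -11)
H(f) = f
F(m) = -66 - 11*m (F(m) = -11*(6 + m) = -66 - 11*m)
G = -3/7 (G = 3/(-7) = 3*(-1/7) = -3/7 ≈ -0.42857)
G*F(-6) = -3*(-66 - 11*(-6))/7 = -3*(-66 + 66)/7 = -3/7*0 = 0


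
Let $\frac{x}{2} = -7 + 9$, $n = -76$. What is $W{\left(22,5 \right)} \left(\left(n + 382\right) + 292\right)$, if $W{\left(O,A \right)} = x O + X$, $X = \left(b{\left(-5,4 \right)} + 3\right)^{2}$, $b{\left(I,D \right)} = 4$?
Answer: $81926$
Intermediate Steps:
$x = 4$ ($x = 2 \left(-7 + 9\right) = 2 \cdot 2 = 4$)
$X = 49$ ($X = \left(4 + 3\right)^{2} = 7^{2} = 49$)
$W{\left(O,A \right)} = 49 + 4 O$ ($W{\left(O,A \right)} = 4 O + 49 = 49 + 4 O$)
$W{\left(22,5 \right)} \left(\left(n + 382\right) + 292\right) = \left(49 + 4 \cdot 22\right) \left(\left(-76 + 382\right) + 292\right) = \left(49 + 88\right) \left(306 + 292\right) = 137 \cdot 598 = 81926$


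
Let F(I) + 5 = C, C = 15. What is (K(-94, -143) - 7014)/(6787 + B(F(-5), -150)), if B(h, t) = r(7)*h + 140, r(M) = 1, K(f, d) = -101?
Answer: -7115/6937 ≈ -1.0257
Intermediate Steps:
F(I) = 10 (F(I) = -5 + 15 = 10)
B(h, t) = 140 + h (B(h, t) = 1*h + 140 = h + 140 = 140 + h)
(K(-94, -143) - 7014)/(6787 + B(F(-5), -150)) = (-101 - 7014)/(6787 + (140 + 10)) = -7115/(6787 + 150) = -7115/6937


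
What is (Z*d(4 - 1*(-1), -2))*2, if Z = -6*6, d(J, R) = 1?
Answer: -72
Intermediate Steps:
Z = -36
(Z*d(4 - 1*(-1), -2))*2 = -36*1*2 = -36*2 = -72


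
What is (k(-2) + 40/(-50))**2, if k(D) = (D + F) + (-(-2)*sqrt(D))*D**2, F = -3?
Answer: (29 - 40*I*sqrt(2))**2/25 ≈ -94.36 - 131.24*I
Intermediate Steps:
k(D) = -3 + D + 2*D**(5/2) (k(D) = (D - 3) + (-(-2)*sqrt(D))*D**2 = (-3 + D) + (2*sqrt(D))*D**2 = (-3 + D) + 2*D**(5/2) = -3 + D + 2*D**(5/2))
(k(-2) + 40/(-50))**2 = ((-3 - 2 + 2*(-2)**(5/2)) + 40/(-50))**2 = ((-3 - 2 + 2*(4*I*sqrt(2))) + 40*(-1/50))**2 = ((-3 - 2 + 8*I*sqrt(2)) - 4/5)**2 = ((-5 + 8*I*sqrt(2)) - 4/5)**2 = (-29/5 + 8*I*sqrt(2))**2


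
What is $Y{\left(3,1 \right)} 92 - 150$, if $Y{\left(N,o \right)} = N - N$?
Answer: $-150$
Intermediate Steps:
$Y{\left(N,o \right)} = 0$
$Y{\left(3,1 \right)} 92 - 150 = 0 \cdot 92 - 150 = 0 - 150 = -150$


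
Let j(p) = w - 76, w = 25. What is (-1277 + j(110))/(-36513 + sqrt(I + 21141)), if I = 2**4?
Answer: 12122316/333294503 + 332*sqrt(21157)/333294503 ≈ 0.036516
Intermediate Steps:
I = 16
j(p) = -51 (j(p) = 25 - 76 = -51)
(-1277 + j(110))/(-36513 + sqrt(I + 21141)) = (-1277 - 51)/(-36513 + sqrt(16 + 21141)) = -1328/(-36513 + sqrt(21157))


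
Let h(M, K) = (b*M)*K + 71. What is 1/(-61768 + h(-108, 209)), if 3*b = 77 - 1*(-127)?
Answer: -1/1596593 ≈ -6.2633e-7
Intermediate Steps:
b = 68 (b = (77 - 1*(-127))/3 = (77 + 127)/3 = (1/3)*204 = 68)
h(M, K) = 71 + 68*K*M (h(M, K) = (68*M)*K + 71 = 68*K*M + 71 = 71 + 68*K*M)
1/(-61768 + h(-108, 209)) = 1/(-61768 + (71 + 68*209*(-108))) = 1/(-61768 + (71 - 1534896)) = 1/(-61768 - 1534825) = 1/(-1596593) = -1/1596593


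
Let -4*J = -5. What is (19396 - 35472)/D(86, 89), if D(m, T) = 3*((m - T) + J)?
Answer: 64304/21 ≈ 3062.1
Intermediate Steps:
J = 5/4 (J = -¼*(-5) = 5/4 ≈ 1.2500)
D(m, T) = 15/4 - 3*T + 3*m (D(m, T) = 3*((m - T) + 5/4) = 3*(5/4 + m - T) = 15/4 - 3*T + 3*m)
(19396 - 35472)/D(86, 89) = (19396 - 35472)/(15/4 - 3*89 + 3*86) = -16076/(15/4 - 267 + 258) = -16076/(-21/4) = -16076*(-4/21) = 64304/21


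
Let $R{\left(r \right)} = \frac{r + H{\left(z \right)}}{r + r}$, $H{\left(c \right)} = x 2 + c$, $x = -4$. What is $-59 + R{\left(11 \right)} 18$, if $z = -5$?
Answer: $- \frac{667}{11} \approx -60.636$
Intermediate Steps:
$H{\left(c \right)} = -8 + c$ ($H{\left(c \right)} = \left(-4\right) 2 + c = -8 + c$)
$R{\left(r \right)} = \frac{-13 + r}{2 r}$ ($R{\left(r \right)} = \frac{r - 13}{r + r} = \frac{r - 13}{2 r} = \left(-13 + r\right) \frac{1}{2 r} = \frac{-13 + r}{2 r}$)
$-59 + R{\left(11 \right)} 18 = -59 + \frac{-13 + 11}{2 \cdot 11} \cdot 18 = -59 + \frac{1}{2} \cdot \frac{1}{11} \left(-2\right) 18 = -59 - \frac{18}{11} = - \frac{667}{11}$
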